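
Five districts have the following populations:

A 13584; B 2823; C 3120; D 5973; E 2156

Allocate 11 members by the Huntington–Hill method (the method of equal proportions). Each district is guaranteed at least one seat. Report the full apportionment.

With divisor 2459: modified quotas A 5.524, B 1.148, C 1.269, D 2.429, E 0.877.
Geometric-mean thresholds: A √(5·6)=5.477, B √(1·2)=1.414, C √(1·2)=1.414, D √(2·3)=2.449, E (min 1).
Each quota rounded against its threshold gives A 6, B 1, C 1, D 2, E 1 (total 11).

A 6, B 1, C 1, D 2, E 1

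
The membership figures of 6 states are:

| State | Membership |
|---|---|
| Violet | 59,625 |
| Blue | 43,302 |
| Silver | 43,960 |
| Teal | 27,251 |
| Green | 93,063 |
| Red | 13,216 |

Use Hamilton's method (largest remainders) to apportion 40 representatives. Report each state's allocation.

Violet 9, Blue 6, Silver 6, Teal 4, Green 13, Red 2

Total 280417; standard divisor 280417/40 ≈ 7010.425.
Standard quotas: Violet 8.5052, Blue 6.1768, Silver 6.2707, Teal 3.8872, Green 13.2749, Red 1.8852.
Lower quotas: Violet 8, Blue 6, Silver 6, Teal 3, Green 13, Red 1 (sum 37, leaving 3 seats).
Remainders in descending order: Teal 0.8872, Red 0.8852, Violet 0.5052, Green 0.2749, Silver 0.2707, Blue 0.1768.
The surplus seats go to Teal, Red, Violet.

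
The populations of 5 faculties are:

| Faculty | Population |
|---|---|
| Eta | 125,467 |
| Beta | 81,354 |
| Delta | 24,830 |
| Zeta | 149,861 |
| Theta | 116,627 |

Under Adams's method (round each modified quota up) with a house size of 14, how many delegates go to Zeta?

4

Standard divisor 498139/14 ≈ 35581.357; standard quotas: Eta 3.526, Beta 2.286, Delta 0.698, Zeta 4.212, Theta 3.278.
Rounding up gives 4, 3, 1, 5, 4 = 17 seats, so the divisor must be adjusted.
With modified divisor 41200: modified quotas Eta 3.045, Beta 1.975, Delta 0.603, Zeta 3.637, Theta 2.831.
Rounding up: Eta 4, Beta 2, Delta 1, Zeta 4, Theta 3 (total 14).
Zeta receives 4.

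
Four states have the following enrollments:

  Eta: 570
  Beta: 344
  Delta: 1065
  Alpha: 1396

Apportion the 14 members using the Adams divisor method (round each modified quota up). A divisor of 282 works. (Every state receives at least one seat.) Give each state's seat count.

Eta 3; Beta 2; Delta 4; Alpha 5

With modified divisor 282: modified quotas Eta 2.021, Beta 1.220, Delta 3.777, Alpha 4.950.
Rounding up: Eta 3, Beta 2, Delta 4, Alpha 5 (total 14).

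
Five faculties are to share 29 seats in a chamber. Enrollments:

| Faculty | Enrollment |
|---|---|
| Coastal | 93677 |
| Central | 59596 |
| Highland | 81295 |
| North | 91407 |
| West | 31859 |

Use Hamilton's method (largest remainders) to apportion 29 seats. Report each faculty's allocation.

Coastal: 8, Central: 5, Highland: 7, North: 7, West: 2

The standard divisor is 357834/29 ≈ 12339.103.
Standard quotas: Coastal 7.5919, Central 4.8298, Highland 6.5884, North 7.4079, West 2.5820.
Lower quotas: Coastal 7, Central 4, Highland 6, North 7, West 2 (sum 26, leaving 3 seats).
Remainders in descending order: Central 0.8298, Coastal 0.5919, Highland 0.5884, West 0.5820, North 0.4079.
Largest remainders: Central, Coastal, Highland receive the extra seats.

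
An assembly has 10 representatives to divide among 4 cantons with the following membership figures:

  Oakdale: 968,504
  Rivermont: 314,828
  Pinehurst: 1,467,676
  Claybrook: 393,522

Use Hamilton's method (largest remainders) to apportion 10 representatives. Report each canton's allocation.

Oakdale: 3, Rivermont: 1, Pinehurst: 5, Claybrook: 1

Standard divisor: 3144530 ÷ 10 = 314453.
Standard quotas: Oakdale 3.0800, Rivermont 1.0012, Pinehurst 4.6674, Claybrook 1.2514.
Lower quotas: Oakdale 3, Rivermont 1, Pinehurst 4, Claybrook 1 (sum 9, leaving 1 seat).
Remainders in descending order: Pinehurst 0.6674, Claybrook 0.2514, Oakdale 0.0800, Rivermont 0.0012.
Largest remainder: Pinehurst receives the extra seat.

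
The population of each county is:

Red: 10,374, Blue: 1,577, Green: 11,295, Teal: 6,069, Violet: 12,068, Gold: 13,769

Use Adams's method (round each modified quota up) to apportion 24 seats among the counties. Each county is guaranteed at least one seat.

Standard divisor 55152/24 ≈ 2298; standard quotas: Red 4.514, Blue 0.686, Green 4.915, Teal 2.641, Violet 5.252, Gold 5.992.
Rounding up gives 5, 1, 5, 3, 6, 6 = 26 seats, so the divisor must be adjusted.
With modified divisor 2700: modified quotas Red 3.842, Blue 0.584, Green 4.183, Teal 2.248, Violet 4.470, Gold 5.100.
Rounding up: Red 4, Blue 1, Green 5, Teal 3, Violet 5, Gold 6 (total 24).

Red: 4; Blue: 1; Green: 5; Teal: 3; Violet: 5; Gold: 6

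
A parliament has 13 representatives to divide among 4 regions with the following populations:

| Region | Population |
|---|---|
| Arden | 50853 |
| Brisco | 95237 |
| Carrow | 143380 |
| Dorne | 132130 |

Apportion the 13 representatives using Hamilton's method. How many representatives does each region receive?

Standard divisor: 421600 ÷ 13 ≈ 32430.769.
Standard quotas: Arden 1.5680, Brisco 2.9366, Carrow 4.4211, Dorne 4.0742.
Lower quotas: Arden 1, Brisco 2, Carrow 4, Dorne 4 (sum 11, leaving 2 seats).
Remainders in descending order: Brisco 0.9366, Arden 0.5680, Carrow 0.4211, Dorne 0.0742.
The surplus seats go to Brisco, Arden.

Arden 2; Brisco 3; Carrow 4; Dorne 4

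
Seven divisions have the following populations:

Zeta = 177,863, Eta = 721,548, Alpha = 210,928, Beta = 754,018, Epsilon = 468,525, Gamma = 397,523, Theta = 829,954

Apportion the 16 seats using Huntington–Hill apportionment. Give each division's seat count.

With divisor 228627: modified quotas Zeta 0.778, Eta 3.156, Alpha 0.923, Beta 3.298, Epsilon 2.049, Gamma 1.739, Theta 3.630.
Geometric-mean thresholds: Zeta (min 1), Eta √(3·4)=3.464, Alpha (min 1), Beta √(3·4)=3.464, Epsilon √(2·3)=2.449, Gamma √(1·2)=1.414, Theta √(3·4)=3.464.
Each quota rounded against its threshold gives Zeta 1, Eta 3, Alpha 1, Beta 3, Epsilon 2, Gamma 2, Theta 4 (total 16).

Zeta: 1; Eta: 3; Alpha: 1; Beta: 3; Epsilon: 2; Gamma: 2; Theta: 4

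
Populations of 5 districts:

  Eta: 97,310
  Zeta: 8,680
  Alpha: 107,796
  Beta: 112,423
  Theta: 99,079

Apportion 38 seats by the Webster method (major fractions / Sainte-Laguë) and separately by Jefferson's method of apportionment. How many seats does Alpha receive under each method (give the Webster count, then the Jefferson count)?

Webster: Eta 9, Zeta 1, Alpha 9, Beta 10, Theta 9.
Jefferson: Eta 9, Zeta 0, Alpha 10, Beta 10, Theta 9.
Alpha gets 9 under Webster and 10 under Jefferson.

9 and 10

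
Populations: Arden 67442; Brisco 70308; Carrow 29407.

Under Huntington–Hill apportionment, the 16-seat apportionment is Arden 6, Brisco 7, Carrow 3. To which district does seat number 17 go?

Arden

Priority for the next seat is population ÷ (√(s·(s+1))).
Priorities: Arden 10406.527, Brisco 9395.302, Carrow 8489.070.
Highest priority: Arden.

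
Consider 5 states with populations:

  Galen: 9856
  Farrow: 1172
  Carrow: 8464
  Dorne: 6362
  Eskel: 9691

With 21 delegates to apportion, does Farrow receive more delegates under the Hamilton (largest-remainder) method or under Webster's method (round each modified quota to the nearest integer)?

Webster

Hamilton: Galen 6, Farrow 0, Carrow 5, Dorne 4, Eskel 6.
Webster: Galen 6, Farrow 1, Carrow 5, Dorne 4, Eskel 5.
Farrow gets 0 under Hamilton and 1 under Webster.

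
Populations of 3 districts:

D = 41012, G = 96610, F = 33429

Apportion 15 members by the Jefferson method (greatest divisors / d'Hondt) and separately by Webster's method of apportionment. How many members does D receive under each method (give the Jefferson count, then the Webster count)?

3 and 4

Jefferson: D 3, G 9, F 3.
Webster: D 4, G 8, F 3.
D gets 3 under Jefferson and 4 under Webster.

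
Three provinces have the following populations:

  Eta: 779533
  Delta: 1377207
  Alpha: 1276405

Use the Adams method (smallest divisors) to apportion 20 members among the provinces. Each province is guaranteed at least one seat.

Standard divisor 3433145/20 ≈ 171657.25; standard quotas: Eta 4.541, Delta 8.023, Alpha 7.436.
Rounding up gives 5, 9, 8 = 22 seats, so the divisor must be adjusted.
With modified divisor 188600: modified quotas Eta 4.133, Delta 7.302, Alpha 6.768.
Rounding up: Eta 5, Delta 8, Alpha 7 (total 20).

Eta=5, Delta=8, Alpha=7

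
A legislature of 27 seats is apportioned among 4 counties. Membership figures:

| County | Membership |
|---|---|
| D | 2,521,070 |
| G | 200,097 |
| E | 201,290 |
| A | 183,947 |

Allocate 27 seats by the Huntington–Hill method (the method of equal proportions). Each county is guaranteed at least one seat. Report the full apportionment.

D=21, G=2, E=2, A=2

With divisor 120153: modified quotas D 20.982, G 1.665, E 1.675, A 1.531.
Geometric-mean thresholds: D √(20·21)=20.494, G √(1·2)=1.414, E √(1·2)=1.414, A √(1·2)=1.414.
Each quota rounded against its threshold gives D 21, G 2, E 2, A 2 (total 27).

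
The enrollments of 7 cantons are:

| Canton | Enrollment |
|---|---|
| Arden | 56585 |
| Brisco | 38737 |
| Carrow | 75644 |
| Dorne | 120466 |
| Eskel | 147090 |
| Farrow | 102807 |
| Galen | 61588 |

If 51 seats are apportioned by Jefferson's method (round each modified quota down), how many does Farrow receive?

Standard divisor 602917/51 ≈ 11821.902; standard quotas: Arden 4.786, Brisco 3.277, Carrow 6.399, Dorne 10.190, Eskel 12.442, Farrow 8.696, Galen 5.210.
Rounding down gives 4, 3, 6, 10, 12, 8, 5 = 48 seats, so the divisor must be adjusted.
With modified divisor 11100: modified quotas Arden 5.098, Brisco 3.490, Carrow 6.815, Dorne 10.853, Eskel 13.251, Farrow 9.262, Galen 5.548.
Rounding down: Arden 5, Brisco 3, Carrow 6, Dorne 10, Eskel 13, Farrow 9, Galen 5 (total 51).
Farrow receives 9.

9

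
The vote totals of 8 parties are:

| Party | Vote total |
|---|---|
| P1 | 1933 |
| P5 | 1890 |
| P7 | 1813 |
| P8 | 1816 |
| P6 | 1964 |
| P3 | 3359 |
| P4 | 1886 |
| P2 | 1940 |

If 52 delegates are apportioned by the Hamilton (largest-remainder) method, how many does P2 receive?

Total 16601; standard divisor 16601/52 ≈ 319.25.
Standard quotas: P1 6.055, P5 5.920, P7 5.679, P8 5.688, P6 6.152, P3 10.522, P4 5.908, P2 6.077.
Lower quotas: P1 6, P5 5, P7 5, P8 5, P6 6, P3 10, P4 5, P2 6 (sum 48, leaving 4 seats).
Remainders in descending order: P5 0.920, P4 0.908, P8 0.688, P7 0.679, P3 0.522, P6 0.152, P2 0.077, P1 0.055.
Largest remainders: P5, P4, P8, P7 receive the extra seats.
P2 receives 6.

6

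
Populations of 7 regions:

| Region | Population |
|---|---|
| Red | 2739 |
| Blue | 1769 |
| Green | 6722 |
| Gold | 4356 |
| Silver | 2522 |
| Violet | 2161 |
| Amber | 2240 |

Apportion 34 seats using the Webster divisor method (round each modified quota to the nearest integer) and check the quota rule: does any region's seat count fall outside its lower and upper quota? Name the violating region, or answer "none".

Standard quotas: Red 4.137, Blue 2.672, Green 10.154, Gold 6.580, Silver 3.809, Violet 3.264, Amber 3.384.
Webster allocation: Red 4, Blue 3, Green 10, Gold 7, Silver 4, Violet 3, Amber 3.
Every allocation lies between the lower and upper quota.

none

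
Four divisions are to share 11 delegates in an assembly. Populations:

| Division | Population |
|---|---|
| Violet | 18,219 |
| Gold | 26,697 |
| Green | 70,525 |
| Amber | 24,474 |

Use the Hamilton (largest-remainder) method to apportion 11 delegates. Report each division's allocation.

Violet 1; Gold 2; Green 6; Amber 2

Total 139915; standard divisor 139915/11 ≈ 12719.545.
Standard quotas: Violet 1.4324, Gold 2.0989, Green 5.5446, Amber 1.9241.
Lower quotas: Violet 1, Gold 2, Green 5, Amber 1 (sum 9, leaving 2 seats).
Remainders in descending order: Amber 0.9241, Green 0.5446, Violet 0.4324, Gold 0.0989.
The surplus seats go to Amber, Green.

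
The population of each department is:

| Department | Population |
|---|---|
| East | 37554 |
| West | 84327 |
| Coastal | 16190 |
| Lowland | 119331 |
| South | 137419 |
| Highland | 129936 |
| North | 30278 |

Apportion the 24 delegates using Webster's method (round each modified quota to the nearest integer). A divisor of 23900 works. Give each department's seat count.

East 2; West 4; Coastal 1; Lowland 5; South 6; Highland 5; North 1

With modified divisor 23900: modified quotas East 1.571, West 3.528, Coastal 0.677, Lowland 4.993, South 5.750, Highland 5.437, North 1.267.
Rounding to the nearest integer: East 2, West 4, Coastal 1, Lowland 5, South 6, Highland 5, North 1 (total 24).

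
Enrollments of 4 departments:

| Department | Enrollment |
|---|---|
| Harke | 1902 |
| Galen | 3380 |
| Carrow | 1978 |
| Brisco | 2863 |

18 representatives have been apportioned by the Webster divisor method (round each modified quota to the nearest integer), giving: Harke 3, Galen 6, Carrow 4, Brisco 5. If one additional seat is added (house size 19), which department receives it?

Priority for the next seat is population ÷ (current seats + 0.5).
Priorities: Harke 543.429, Galen 520.000, Carrow 439.556, Brisco 520.545.
Highest priority: Harke.

Harke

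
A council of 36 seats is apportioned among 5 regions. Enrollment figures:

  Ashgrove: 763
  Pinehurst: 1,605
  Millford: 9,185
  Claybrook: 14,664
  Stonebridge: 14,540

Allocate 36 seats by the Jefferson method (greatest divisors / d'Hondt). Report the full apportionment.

Ashgrove: 0; Pinehurst: 1; Millford: 8; Claybrook: 14; Stonebridge: 13

Standard divisor 40757/36 ≈ 1132.139; standard quotas: Ashgrove 0.674, Pinehurst 1.418, Millford 8.113, Claybrook 12.952, Stonebridge 12.843.
Rounding down gives 0, 1, 8, 12, 12 = 33 seats, so the divisor must be adjusted.
With modified divisor 1043: modified quotas Ashgrove 0.732, Pinehurst 1.539, Millford 8.806, Claybrook 14.059, Stonebridge 13.941.
Rounding down: Ashgrove 0, Pinehurst 1, Millford 8, Claybrook 14, Stonebridge 13 (total 36).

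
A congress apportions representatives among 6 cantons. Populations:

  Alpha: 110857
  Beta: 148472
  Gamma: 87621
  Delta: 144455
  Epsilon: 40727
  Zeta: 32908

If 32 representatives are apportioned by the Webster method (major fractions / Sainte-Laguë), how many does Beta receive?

9

Standard divisor 565040/32 ≈ 17657.5; standard quotas: Alpha 6.278, Beta 8.408, Gamma 4.962, Delta 8.181, Epsilon 2.306, Zeta 1.864.
Rounding to the nearest integer gives 6, 8, 5, 8, 2, 2 = 31 seats, so the divisor must be adjusted.
With modified divisor 17300: modified quotas Alpha 6.408, Beta 8.582, Gamma 5.065, Delta 8.350, Epsilon 2.354, Zeta 1.902.
Rounding to the nearest integer: Alpha 6, Beta 9, Gamma 5, Delta 8, Epsilon 2, Zeta 2 (total 32).
Beta receives 9.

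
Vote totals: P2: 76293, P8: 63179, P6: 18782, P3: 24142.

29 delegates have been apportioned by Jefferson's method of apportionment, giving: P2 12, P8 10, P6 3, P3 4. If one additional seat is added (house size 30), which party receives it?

Priority for the next seat is population ÷ (current seats + 1).
Priorities: P2 5868.692, P8 5743.545, P6 4695.500, P3 4828.400.
Highest priority: P2.

P2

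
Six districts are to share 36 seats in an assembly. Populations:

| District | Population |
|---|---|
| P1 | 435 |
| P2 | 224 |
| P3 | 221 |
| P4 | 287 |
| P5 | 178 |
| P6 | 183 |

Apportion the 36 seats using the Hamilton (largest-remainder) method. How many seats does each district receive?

P1 10, P2 5, P3 5, P4 7, P5 4, P6 5

Total 1528; standard divisor 1528/36 ≈ 42.444.
Standard quotas: P1 10.249, P2 5.277, P3 5.207, P4 6.762, P5 4.194, P6 4.312.
Lower quotas: P1 10, P2 5, P3 5, P4 6, P5 4, P6 4 (sum 34, leaving 2 seats).
Remainders in descending order: P4 0.762, P6 0.312, P2 0.277, P1 0.249, P3 0.207, P5 0.194.
Largest remainders: P4, P6 receive the extra seats.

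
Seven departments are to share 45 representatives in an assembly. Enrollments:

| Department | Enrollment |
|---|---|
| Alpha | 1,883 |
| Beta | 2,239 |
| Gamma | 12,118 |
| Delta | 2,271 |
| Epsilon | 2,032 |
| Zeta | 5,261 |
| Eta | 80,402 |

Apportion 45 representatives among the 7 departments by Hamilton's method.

Total 106206; standard divisor 106206/45 ≈ 2360.133.
Standard quotas: Alpha 0.7978, Beta 0.9487, Gamma 5.1345, Delta 0.9622, Epsilon 0.8610, Zeta 2.2291, Eta 34.0667.
Lower quotas: Alpha 0, Beta 0, Gamma 5, Delta 0, Epsilon 0, Zeta 2, Eta 34 (sum 41, leaving 4 seats).
Remainders in descending order: Delta 0.9622, Beta 0.9487, Epsilon 0.8610, Alpha 0.7978, Zeta 0.2291, Gamma 0.1345, Eta 0.0667.
Largest remainders: Delta, Beta, Epsilon, Alpha receive the extra seats.

Alpha=1, Beta=1, Gamma=5, Delta=1, Epsilon=1, Zeta=2, Eta=34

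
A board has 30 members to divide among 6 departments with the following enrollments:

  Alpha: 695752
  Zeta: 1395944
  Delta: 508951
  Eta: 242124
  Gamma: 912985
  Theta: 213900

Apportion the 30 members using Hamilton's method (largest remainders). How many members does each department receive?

Alpha 5; Zeta 10; Delta 4; Eta 2; Gamma 7; Theta 2

Total 3969656; standard divisor 3969656/30 ≈ 132321.867.
Standard quotas: Alpha 5.2580, Zeta 10.5496, Delta 3.8463, Eta 1.8298, Gamma 6.8997, Theta 1.6165.
Lower quotas: Alpha 5, Zeta 10, Delta 3, Eta 1, Gamma 6, Theta 1 (sum 26, leaving 4 seats).
Remainders in descending order: Gamma 0.8997, Delta 0.8463, Eta 0.8298, Theta 0.6165, Zeta 0.5496, Alpha 0.2580.
The surplus seats go to Gamma, Delta, Eta, Theta.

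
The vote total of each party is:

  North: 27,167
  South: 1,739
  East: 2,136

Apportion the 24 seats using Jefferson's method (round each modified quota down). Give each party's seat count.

Standard divisor 31042/24 ≈ 1293.417; standard quotas: North 21.004, South 1.345, East 1.651.
Rounding down gives 21, 1, 1 = 23 seats, so the divisor must be adjusted.
With modified divisor 1200: modified quotas North 22.639, South 1.449, East 1.780.
Rounding down: North 22, South 1, East 1 (total 24).

North=22; South=1; East=1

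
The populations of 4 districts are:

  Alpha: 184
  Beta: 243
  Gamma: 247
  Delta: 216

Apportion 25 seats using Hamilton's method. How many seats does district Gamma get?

The standard divisor is 890/25 ≈ 35.6.
Standard quotas: Alpha 5.169, Beta 6.826, Gamma 6.938, Delta 6.067.
Lower quotas: Alpha 5, Beta 6, Gamma 6, Delta 6 (sum 23, leaving 2 seats).
Remainders in descending order: Gamma 0.938, Beta 0.826, Alpha 0.169, Delta 0.067.
Largest remainders: Gamma, Beta receive the extra seats.
Gamma receives 7.

7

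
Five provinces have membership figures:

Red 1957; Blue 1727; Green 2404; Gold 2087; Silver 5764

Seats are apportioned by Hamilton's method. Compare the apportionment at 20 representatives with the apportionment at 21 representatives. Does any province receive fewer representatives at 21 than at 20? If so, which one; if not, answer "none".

Blue

At 20 seats: Red 3, Blue 3, Green 3, Gold 3, Silver 8.
At 21 seats: Red 3, Blue 2, Green 4, Gold 3, Silver 9.
Blue drops from 3 to 2.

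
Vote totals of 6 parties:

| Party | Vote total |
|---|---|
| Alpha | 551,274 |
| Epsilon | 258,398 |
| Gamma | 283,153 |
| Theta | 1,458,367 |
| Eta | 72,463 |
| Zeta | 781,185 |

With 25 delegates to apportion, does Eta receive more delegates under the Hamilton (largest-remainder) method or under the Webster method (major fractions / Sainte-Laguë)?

Hamilton: Alpha 4, Epsilon 2, Gamma 2, Theta 11, Eta 0, Zeta 6.
Webster: Alpha 4, Epsilon 2, Gamma 2, Theta 10, Eta 1, Zeta 6.
Eta gets 0 under Hamilton and 1 under Webster.

Webster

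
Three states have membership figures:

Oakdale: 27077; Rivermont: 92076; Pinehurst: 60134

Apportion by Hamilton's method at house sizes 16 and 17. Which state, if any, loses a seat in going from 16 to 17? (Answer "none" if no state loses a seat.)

At 16 seats: Oakdale 3, Rivermont 8, Pinehurst 5.
At 17 seats: Oakdale 2, Rivermont 9, Pinehurst 6.
Oakdale drops from 3 to 2.

Oakdale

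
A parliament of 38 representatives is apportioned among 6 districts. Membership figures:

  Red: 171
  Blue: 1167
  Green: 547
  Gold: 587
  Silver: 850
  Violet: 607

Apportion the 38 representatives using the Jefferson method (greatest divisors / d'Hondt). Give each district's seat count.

Red=1; Blue=12; Green=5; Gold=6; Silver=8; Violet=6

Standard divisor 3929/38 ≈ 103.395; standard quotas: Red 1.654, Blue 11.287, Green 5.290, Gold 5.677, Silver 8.221, Violet 5.871.
Rounding down gives 1, 11, 5, 5, 8, 5 = 35 seats, so the divisor must be adjusted.
With modified divisor 96: modified quotas Red 1.781, Blue 12.156, Green 5.698, Gold 6.115, Silver 8.854, Violet 6.323.
Rounding down: Red 1, Blue 12, Green 5, Gold 6, Silver 8, Violet 6 (total 38).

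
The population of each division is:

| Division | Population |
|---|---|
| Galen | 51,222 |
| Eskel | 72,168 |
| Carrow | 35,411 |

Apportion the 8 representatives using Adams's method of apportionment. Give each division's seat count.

Galen 3, Eskel 3, Carrow 2

Standard divisor 158801/8 ≈ 19850.125; standard quotas: Galen 2.580, Eskel 3.636, Carrow 1.784.
Rounding up gives 3, 4, 2 = 9 seats, so the divisor must be adjusted.
With modified divisor 24800: modified quotas Galen 2.065, Eskel 2.910, Carrow 1.428.
Rounding up: Galen 3, Eskel 3, Carrow 2 (total 8).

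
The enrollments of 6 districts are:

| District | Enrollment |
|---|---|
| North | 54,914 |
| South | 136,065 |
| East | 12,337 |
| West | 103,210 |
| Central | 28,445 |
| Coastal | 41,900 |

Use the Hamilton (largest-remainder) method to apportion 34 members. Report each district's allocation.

Standard divisor: 376871 ÷ 34 ≈ 11084.441.
Standard quotas: North 4.9542, South 12.2753, East 1.1130, West 9.3112, Central 2.5662, Coastal 3.7801.
Lower quotas: North 4, South 12, East 1, West 9, Central 2, Coastal 3 (sum 31, leaving 3 seats).
Remainders in descending order: North 0.9542, Coastal 0.7801, Central 0.5662, West 0.3112, South 0.2753, East 0.1130.
Largest remainders: North, Coastal, Central receive the extra seats.

North 5, South 12, East 1, West 9, Central 3, Coastal 4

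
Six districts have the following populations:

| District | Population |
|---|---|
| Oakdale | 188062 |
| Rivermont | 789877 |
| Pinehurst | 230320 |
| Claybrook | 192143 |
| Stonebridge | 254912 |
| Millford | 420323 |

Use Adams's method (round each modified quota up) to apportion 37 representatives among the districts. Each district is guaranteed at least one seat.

Standard divisor 2075637/37 ≈ 56098.297; standard quotas: Oakdale 3.352, Rivermont 14.080, Pinehurst 4.106, Claybrook 3.425, Stonebridge 4.544, Millford 7.493.
Rounding up gives 4, 15, 5, 4, 5, 8 = 41 seats, so the divisor must be adjusted.
With modified divisor 61700: modified quotas Oakdale 3.048, Rivermont 12.802, Pinehurst 3.733, Claybrook 3.114, Stonebridge 4.131, Millford 6.812.
Rounding up: Oakdale 4, Rivermont 13, Pinehurst 4, Claybrook 4, Stonebridge 5, Millford 7 (total 37).

Oakdale 4, Rivermont 13, Pinehurst 4, Claybrook 4, Stonebridge 5, Millford 7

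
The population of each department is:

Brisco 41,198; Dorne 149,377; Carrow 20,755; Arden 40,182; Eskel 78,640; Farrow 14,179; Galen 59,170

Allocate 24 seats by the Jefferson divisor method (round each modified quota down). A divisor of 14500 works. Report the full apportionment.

With modified divisor 14500: modified quotas Brisco 2.841, Dorne 10.302, Carrow 1.431, Arden 2.771, Eskel 5.423, Farrow 0.978, Galen 4.081.
Rounding down: Brisco 2, Dorne 10, Carrow 1, Arden 2, Eskel 5, Farrow 0, Galen 4 (total 24).

Brisco: 2; Dorne: 10; Carrow: 1; Arden: 2; Eskel: 5; Farrow: 0; Galen: 4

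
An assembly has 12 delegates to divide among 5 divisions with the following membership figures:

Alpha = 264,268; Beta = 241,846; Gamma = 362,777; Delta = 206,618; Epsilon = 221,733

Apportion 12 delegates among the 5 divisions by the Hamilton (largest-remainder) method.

Total 1297242; standard divisor 1297242/12 ≈ 108103.5.
Standard quotas: Alpha 2.4446, Beta 2.2372, Gamma 3.3558, Delta 1.9113, Epsilon 2.0511.
Lower quotas: Alpha 2, Beta 2, Gamma 3, Delta 1, Epsilon 2 (sum 10, leaving 2 seats).
Remainders in descending order: Delta 0.9113, Alpha 0.4446, Gamma 0.3558, Beta 0.2372, Epsilon 0.0511.
Largest remainders: Delta, Alpha receive the extra seats.

Alpha 3; Beta 2; Gamma 3; Delta 2; Epsilon 2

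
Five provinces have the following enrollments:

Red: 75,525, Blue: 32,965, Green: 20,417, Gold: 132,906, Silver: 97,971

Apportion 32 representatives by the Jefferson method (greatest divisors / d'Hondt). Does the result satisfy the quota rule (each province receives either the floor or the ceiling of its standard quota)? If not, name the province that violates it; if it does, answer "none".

Standard quotas: Red 6.717, Blue 2.932, Green 1.816, Gold 11.821, Silver 8.714.
Jefferson allocation: Red 7, Blue 3, Green 1, Gold 12, Silver 9.
Every allocation lies between the lower and upper quota.

none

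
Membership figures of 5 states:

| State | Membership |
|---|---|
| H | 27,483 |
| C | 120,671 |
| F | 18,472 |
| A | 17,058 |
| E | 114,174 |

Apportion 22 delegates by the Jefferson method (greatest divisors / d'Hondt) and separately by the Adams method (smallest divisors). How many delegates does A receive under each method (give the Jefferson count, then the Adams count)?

1 and 2

Jefferson: H 2, C 9, F 1, A 1, E 9.
Adams: H 2, C 8, F 2, A 2, E 8.
A gets 1 under Jefferson and 2 under Adams.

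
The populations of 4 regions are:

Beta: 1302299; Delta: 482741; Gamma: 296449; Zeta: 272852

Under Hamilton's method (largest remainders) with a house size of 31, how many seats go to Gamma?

The standard divisor is 2354341/31 ≈ 75946.484.
Standard quotas: Beta 17.1476, Delta 6.3563, Gamma 3.9034, Zeta 3.5927.
Lower quotas: Beta 17, Delta 6, Gamma 3, Zeta 3 (sum 29, leaving 2 seats).
Remainders in descending order: Gamma 0.9034, Zeta 0.5927, Delta 0.3563, Beta 0.1476.
The surplus seats go to Gamma, Zeta.
Gamma receives 4.

4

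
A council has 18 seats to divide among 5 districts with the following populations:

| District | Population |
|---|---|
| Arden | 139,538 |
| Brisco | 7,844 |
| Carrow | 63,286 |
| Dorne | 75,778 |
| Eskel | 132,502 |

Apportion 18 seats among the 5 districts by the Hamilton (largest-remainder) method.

Arden 6, Brisco 0, Carrow 3, Dorne 3, Eskel 6

The standard divisor is 418948/18 ≈ 23274.889.
Standard quotas: Arden 5.9952, Brisco 0.3370, Carrow 2.7191, Dorne 3.2558, Eskel 5.6929.
Lower quotas: Arden 5, Brisco 0, Carrow 2, Dorne 3, Eskel 5 (sum 15, leaving 3 seats).
Remainders in descending order: Arden 0.9952, Carrow 0.7191, Eskel 0.6929, Brisco 0.3370, Dorne 0.2558.
Largest remainders: Arden, Carrow, Eskel receive the extra seats.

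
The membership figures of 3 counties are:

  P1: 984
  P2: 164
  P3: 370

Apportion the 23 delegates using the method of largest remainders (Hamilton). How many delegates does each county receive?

P1 15, P2 2, P3 6

The standard divisor is 1518/23 = 66.
Standard quotas: P1 14.909, P2 2.485, P3 5.606.
Lower quotas: P1 14, P2 2, P3 5 (sum 21, leaving 2 seats).
Remainders in descending order: P1 0.909, P3 0.606, P2 0.485.
Largest remainders: P1, P3 receive the extra seats.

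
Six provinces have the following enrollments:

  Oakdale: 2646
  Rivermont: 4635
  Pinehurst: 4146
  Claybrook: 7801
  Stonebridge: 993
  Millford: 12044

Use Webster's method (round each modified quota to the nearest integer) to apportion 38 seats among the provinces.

Oakdale 3; Rivermont 6; Pinehurst 5; Claybrook 9; Stonebridge 1; Millford 14

Standard divisor 32265/38 ≈ 849.079; standard quotas: Oakdale 3.116, Rivermont 5.459, Pinehurst 4.883, Claybrook 9.188, Stonebridge 1.170, Millford 14.185.
Rounding to the nearest integer gives 3, 5, 5, 9, 1, 14 = 37 seats, so the divisor must be adjusted.
With modified divisor 837: modified quotas Oakdale 3.161, Rivermont 5.538, Pinehurst 4.953, Claybrook 9.320, Stonebridge 1.186, Millford 14.389.
Rounding to the nearest integer: Oakdale 3, Rivermont 6, Pinehurst 5, Claybrook 9, Stonebridge 1, Millford 14 (total 38).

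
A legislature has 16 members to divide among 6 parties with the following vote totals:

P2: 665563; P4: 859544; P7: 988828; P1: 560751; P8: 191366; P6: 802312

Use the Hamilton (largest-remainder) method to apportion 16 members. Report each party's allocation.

The standard divisor is 4068364/16 ≈ 254272.75.
Standard quotas: P2 2.6175, P4 3.3804, P7 3.8888, P1 2.2053, P8 0.7526, P6 3.1553.
Lower quotas: P2 2, P4 3, P7 3, P1 2, P8 0, P6 3 (sum 13, leaving 3 seats).
Remainders in descending order: P7 0.8888, P8 0.7526, P2 0.6175, P4 0.3804, P1 0.2053, P6 0.1553.
The surplus seats go to P7, P8, P2.

P2 3, P4 3, P7 4, P1 2, P8 1, P6 3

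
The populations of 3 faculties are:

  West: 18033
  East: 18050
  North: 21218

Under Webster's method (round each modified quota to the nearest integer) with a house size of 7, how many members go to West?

2

Standard divisor 57301/7 ≈ 8185.857; standard quotas: West 2.203, East 2.205, North 2.592.
Rounding to the nearest integer gives West 2, East 2, North 3 — total 7, matching the house size, so no adjustment is needed.
West receives 2.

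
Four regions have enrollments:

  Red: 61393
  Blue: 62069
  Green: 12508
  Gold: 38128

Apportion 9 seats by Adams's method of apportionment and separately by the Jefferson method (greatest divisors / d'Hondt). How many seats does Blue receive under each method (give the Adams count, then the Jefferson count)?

Adams: Red 3, Blue 3, Green 1, Gold 2.
Jefferson: Red 3, Blue 4, Green 0, Gold 2.
Blue gets 3 under Adams and 4 under Jefferson.

3 and 4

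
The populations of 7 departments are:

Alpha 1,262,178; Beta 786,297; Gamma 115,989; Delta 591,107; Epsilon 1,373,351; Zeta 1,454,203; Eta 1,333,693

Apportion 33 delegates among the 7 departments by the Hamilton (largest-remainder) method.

Alpha: 6; Beta: 4; Gamma: 1; Delta: 3; Epsilon: 6; Zeta: 7; Eta: 6

Total 6916818; standard divisor 6916818/33 ≈ 209600.545.
Standard quotas: Alpha 6.0218, Beta 3.7514, Gamma 0.5534, Delta 2.8202, Epsilon 6.5522, Zeta 6.9380, Eta 6.3630.
Lower quotas: Alpha 6, Beta 3, Gamma 0, Delta 2, Epsilon 6, Zeta 6, Eta 6 (sum 29, leaving 4 seats).
Remainders in descending order: Zeta 0.9380, Delta 0.8202, Beta 0.7514, Gamma 0.5534, Epsilon 0.5522, Eta 0.3630, Alpha 0.0218.
The surplus seats go to Zeta, Delta, Beta, Gamma.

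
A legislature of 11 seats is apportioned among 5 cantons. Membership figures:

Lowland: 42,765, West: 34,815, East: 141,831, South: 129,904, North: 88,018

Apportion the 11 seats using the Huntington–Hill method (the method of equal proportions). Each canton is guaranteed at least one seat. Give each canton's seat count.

With divisor 39222: modified quotas Lowland 1.090, West 0.888, East 3.616, South 3.312, North 2.244.
Geometric-mean thresholds: Lowland √(1·2)=1.414, West (min 1), East √(3·4)=3.464, South √(3·4)=3.464, North √(2·3)=2.449.
Each quota rounded against its threshold gives Lowland 1, West 1, East 4, South 3, North 2 (total 11).

Lowland: 1, West: 1, East: 4, South: 3, North: 2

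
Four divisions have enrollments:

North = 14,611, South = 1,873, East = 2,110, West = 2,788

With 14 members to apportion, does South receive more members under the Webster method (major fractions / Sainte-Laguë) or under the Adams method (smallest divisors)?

Webster: North 10, South 1, East 1, West 2.
Adams: North 8, South 2, East 2, West 2.
South gets 1 under Webster and 2 under Adams.

Adams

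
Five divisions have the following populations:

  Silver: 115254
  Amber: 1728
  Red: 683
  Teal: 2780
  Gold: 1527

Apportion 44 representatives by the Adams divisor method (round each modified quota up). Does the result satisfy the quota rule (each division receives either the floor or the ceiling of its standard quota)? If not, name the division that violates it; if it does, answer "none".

Standard quotas: Silver 41.577, Amber 0.623, Red 0.246, Teal 1.003, Gold 0.551.
Adams allocation: Silver 40, Amber 1, Red 1, Teal 1, Gold 1.
Silver has quota 41.577 (lower 41, upper 42) but receives 40 — outside the quota interval.

Silver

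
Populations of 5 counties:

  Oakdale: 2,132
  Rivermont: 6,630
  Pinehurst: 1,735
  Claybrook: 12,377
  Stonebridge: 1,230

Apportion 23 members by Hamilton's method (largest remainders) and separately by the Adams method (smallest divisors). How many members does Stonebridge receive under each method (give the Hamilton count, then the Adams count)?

Hamilton: Oakdale 2, Rivermont 6, Pinehurst 2, Claybrook 12, Stonebridge 1.
Adams: Oakdale 2, Rivermont 6, Pinehurst 2, Claybrook 11, Stonebridge 2.
Stonebridge gets 1 under Hamilton and 2 under Adams.

1 and 2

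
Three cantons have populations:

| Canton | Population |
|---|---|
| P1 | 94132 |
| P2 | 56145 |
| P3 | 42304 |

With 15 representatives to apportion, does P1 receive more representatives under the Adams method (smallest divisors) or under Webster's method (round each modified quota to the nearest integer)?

Adams: P1 7, P2 4, P3 4.
Webster: P1 8, P2 4, P3 3.
P1 gets 7 under Adams and 8 under Webster.

Webster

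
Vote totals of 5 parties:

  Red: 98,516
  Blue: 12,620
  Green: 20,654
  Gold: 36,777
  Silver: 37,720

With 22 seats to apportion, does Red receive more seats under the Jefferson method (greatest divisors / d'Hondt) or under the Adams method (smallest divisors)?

Jefferson: Red 11, Blue 1, Green 2, Gold 4, Silver 4.
Adams: Red 10, Blue 2, Green 2, Gold 4, Silver 4.
Red gets 11 under Jefferson and 10 under Adams.

Jefferson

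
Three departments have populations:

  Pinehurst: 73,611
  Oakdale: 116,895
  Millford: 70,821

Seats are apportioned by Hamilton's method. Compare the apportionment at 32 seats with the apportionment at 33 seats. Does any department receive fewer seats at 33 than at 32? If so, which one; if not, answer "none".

none

At 32 seats: Pinehurst 9, Oakdale 14, Millford 9.
At 33 seats: Pinehurst 9, Oakdale 15, Millford 9.
No department's allocation decreased.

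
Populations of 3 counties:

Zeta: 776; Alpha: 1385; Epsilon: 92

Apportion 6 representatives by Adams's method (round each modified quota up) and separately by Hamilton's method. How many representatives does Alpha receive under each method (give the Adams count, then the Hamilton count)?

Adams: Zeta 2, Alpha 3, Epsilon 1.
Hamilton: Zeta 2, Alpha 4, Epsilon 0.
Alpha gets 3 under Adams and 4 under Hamilton.

3 and 4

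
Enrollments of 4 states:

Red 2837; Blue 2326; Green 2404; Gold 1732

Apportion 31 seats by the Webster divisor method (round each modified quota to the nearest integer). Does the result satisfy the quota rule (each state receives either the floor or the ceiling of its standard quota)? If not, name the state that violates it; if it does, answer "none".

Standard quotas: Red 9.458, Blue 7.754, Green 8.014, Gold 5.774.
Webster allocation: Red 9, Blue 8, Green 8, Gold 6.
Every allocation lies between the lower and upper quota.

none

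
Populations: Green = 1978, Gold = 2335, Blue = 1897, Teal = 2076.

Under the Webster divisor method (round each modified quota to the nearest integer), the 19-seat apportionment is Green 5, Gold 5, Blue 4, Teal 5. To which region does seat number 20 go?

Priority for the next seat is population ÷ (current seats + 0.5).
Priorities: Green 359.636, Gold 424.545, Blue 421.556, Teal 377.455.
Highest priority: Gold.

Gold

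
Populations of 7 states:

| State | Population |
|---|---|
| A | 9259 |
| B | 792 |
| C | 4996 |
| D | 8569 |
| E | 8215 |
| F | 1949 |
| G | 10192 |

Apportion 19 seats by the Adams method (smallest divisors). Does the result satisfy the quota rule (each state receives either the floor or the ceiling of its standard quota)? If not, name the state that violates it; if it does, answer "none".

none

Standard quotas: A 4.001, B 0.342, C 2.159, D 3.703, E 3.550, F 0.842, G 4.404.
Adams allocation: A 4, B 1, C 2, D 4, E 3, F 1, G 4.
Every allocation lies between the lower and upper quota.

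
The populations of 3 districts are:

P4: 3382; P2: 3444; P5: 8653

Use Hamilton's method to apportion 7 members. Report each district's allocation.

The standard divisor is 15479/7 ≈ 2211.286.
Standard quotas: P4 1.5294, P2 1.5575, P5 3.9131.
Lower quotas: P4 1, P2 1, P5 3 (sum 5, leaving 2 seats).
Remainders in descending order: P5 0.9131, P2 0.5575, P4 0.5294.
The surplus seats go to P5, P2.

P4 1, P2 2, P5 4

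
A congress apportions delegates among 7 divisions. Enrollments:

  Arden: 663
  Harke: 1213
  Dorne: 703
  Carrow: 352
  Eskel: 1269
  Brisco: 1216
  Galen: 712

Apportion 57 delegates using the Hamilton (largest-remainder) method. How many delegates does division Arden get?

The standard divisor is 6128/57 ≈ 107.509.
Standard quotas: Arden 6.167, Harke 11.283, Dorne 6.539, Carrow 3.274, Eskel 11.804, Brisco 11.311, Galen 6.623.
Lower quotas: Arden 6, Harke 11, Dorne 6, Carrow 3, Eskel 11, Brisco 11, Galen 6 (sum 54, leaving 3 seats).
Remainders in descending order: Eskel 0.804, Galen 0.623, Dorne 0.539, Brisco 0.311, Harke 0.283, Carrow 0.274, Arden 0.167.
Largest remainders: Eskel, Galen, Dorne receive the extra seats.
Arden receives 6.

6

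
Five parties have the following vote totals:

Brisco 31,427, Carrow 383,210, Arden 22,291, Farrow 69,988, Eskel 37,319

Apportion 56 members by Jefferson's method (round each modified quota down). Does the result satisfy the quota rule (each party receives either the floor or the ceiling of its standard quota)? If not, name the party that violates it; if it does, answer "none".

Standard quotas: Brisco 3.234, Carrow 39.431, Arden 2.294, Farrow 7.202, Eskel 3.840.
Jefferson allocation: Brisco 3, Carrow 41, Arden 2, Farrow 7, Eskel 3.
Carrow has quota 39.431 (lower 39, upper 40) but receives 41 — outside the quota interval.

Carrow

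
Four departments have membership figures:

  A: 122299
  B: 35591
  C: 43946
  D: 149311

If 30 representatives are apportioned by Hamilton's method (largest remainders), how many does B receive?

3

Total 351147; standard divisor 351147/30 ≈ 11704.9.
Standard quotas: A 10.4485, B 3.0407, C 3.7545, D 12.7563.
Lower quotas: A 10, B 3, C 3, D 12 (sum 28, leaving 2 seats).
Remainders in descending order: D 0.7563, C 0.7545, A 0.4485, B 0.0407.
The surplus seats go to D, C.
B receives 3.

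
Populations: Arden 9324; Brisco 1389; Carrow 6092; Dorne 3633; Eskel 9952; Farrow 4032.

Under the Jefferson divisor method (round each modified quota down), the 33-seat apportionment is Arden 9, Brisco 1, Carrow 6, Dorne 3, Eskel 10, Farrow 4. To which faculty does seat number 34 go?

Priority for the next seat is population ÷ (current seats + 1).
Priorities: Arden 932.400, Brisco 694.500, Carrow 870.286, Dorne 908.250, Eskel 904.727, Farrow 806.400.
Highest priority: Arden.

Arden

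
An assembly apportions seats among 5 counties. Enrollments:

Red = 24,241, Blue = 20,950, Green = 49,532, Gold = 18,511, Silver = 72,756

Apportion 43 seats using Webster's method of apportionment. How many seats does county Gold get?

Standard divisor 185990/43 ≈ 4325.349; standard quotas: Red 5.604, Blue 4.844, Green 11.452, Gold 4.280, Silver 16.821.
Rounding to the nearest integer gives Red 6, Blue 5, Green 11, Gold 4, Silver 17 — total 43, matching the house size, so no adjustment is needed.
Gold receives 4.

4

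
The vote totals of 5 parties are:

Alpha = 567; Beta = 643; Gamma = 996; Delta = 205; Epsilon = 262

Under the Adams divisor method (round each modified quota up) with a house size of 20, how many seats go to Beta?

Standard divisor 2673/20 ≈ 133.65; standard quotas: Alpha 4.242, Beta 4.811, Gamma 7.452, Delta 1.534, Epsilon 1.960.
Rounding up gives 5, 5, 8, 2, 2 = 22 seats, so the divisor must be adjusted.
With modified divisor 150: modified quotas Alpha 3.780, Beta 4.287, Gamma 6.640, Delta 1.367, Epsilon 1.747.
Rounding up: Alpha 4, Beta 5, Gamma 7, Delta 2, Epsilon 2 (total 20).
Beta receives 5.

5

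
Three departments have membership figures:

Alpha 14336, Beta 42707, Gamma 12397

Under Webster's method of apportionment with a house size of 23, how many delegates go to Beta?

Standard divisor 69440/23 ≈ 3019.13; standard quotas: Alpha 4.748, Beta 14.145, Gamma 4.106.
Rounding to the nearest integer gives Alpha 5, Beta 14, Gamma 4 — total 23, matching the house size, so no adjustment is needed.
Beta receives 14.

14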